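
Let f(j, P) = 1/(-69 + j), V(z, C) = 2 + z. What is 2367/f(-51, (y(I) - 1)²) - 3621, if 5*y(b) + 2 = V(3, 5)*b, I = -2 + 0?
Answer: -287661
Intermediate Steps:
I = -2
y(b) = -⅖ + b (y(b) = -⅖ + ((2 + 3)*b)/5 = -⅖ + (5*b)/5 = -⅖ + b)
2367/f(-51, (y(I) - 1)²) - 3621 = 2367/(1/(-69 - 51)) - 3621 = 2367/(1/(-120)) - 3621 = 2367/(-1/120) - 3621 = 2367*(-120) - 3621 = -284040 - 3621 = -287661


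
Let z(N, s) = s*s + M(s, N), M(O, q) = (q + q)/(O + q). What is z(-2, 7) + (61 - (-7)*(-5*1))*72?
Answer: 9601/5 ≈ 1920.2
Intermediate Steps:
M(O, q) = 2*q/(O + q) (M(O, q) = (2*q)/(O + q) = 2*q/(O + q))
z(N, s) = s² + 2*N/(N + s) (z(N, s) = s*s + 2*N/(s + N) = s² + 2*N/(N + s))
z(-2, 7) + (61 - (-7)*(-5*1))*72 = (2*(-2) + 7²*(-2 + 7))/(-2 + 7) + (61 - (-7)*(-5*1))*72 = (-4 + 49*5)/5 + (61 - (-7)*(-5))*72 = (-4 + 245)/5 + (61 - 1*35)*72 = (⅕)*241 + (61 - 35)*72 = 241/5 + 26*72 = 241/5 + 1872 = 9601/5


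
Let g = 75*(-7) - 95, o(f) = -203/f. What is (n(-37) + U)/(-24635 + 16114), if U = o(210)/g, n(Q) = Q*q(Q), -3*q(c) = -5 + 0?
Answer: 1146971/158490600 ≈ 0.0072368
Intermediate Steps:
q(c) = 5/3 (q(c) = -(-5 + 0)/3 = -1/3*(-5) = 5/3)
g = -620 (g = -525 - 95 = -620)
n(Q) = 5*Q/3 (n(Q) = Q*(5/3) = 5*Q/3)
U = 29/18600 (U = -203/210/(-620) = -203*1/210*(-1/620) = -29/30*(-1/620) = 29/18600 ≈ 0.0015591)
(n(-37) + U)/(-24635 + 16114) = ((5/3)*(-37) + 29/18600)/(-24635 + 16114) = (-185/3 + 29/18600)/(-8521) = -1146971/18600*(-1/8521) = 1146971/158490600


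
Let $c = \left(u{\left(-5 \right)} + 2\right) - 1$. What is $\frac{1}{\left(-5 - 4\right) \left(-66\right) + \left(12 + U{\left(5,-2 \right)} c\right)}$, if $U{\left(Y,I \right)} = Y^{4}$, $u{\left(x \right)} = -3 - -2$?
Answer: $\frac{1}{606} \approx 0.0016502$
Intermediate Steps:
$u{\left(x \right)} = -1$ ($u{\left(x \right)} = -3 + 2 = -1$)
$c = 0$ ($c = \left(-1 + 2\right) - 1 = 1 - 1 = 0$)
$\frac{1}{\left(-5 - 4\right) \left(-66\right) + \left(12 + U{\left(5,-2 \right)} c\right)} = \frac{1}{\left(-5 - 4\right) \left(-66\right) + \left(12 + 5^{4} \cdot 0\right)} = \frac{1}{\left(-9\right) \left(-66\right) + \left(12 + 625 \cdot 0\right)} = \frac{1}{594 + \left(12 + 0\right)} = \frac{1}{594 + 12} = \frac{1}{606}$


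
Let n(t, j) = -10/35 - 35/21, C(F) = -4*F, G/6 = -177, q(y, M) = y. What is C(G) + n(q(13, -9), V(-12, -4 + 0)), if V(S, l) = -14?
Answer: 89167/21 ≈ 4246.0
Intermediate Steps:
G = -1062 (G = 6*(-177) = -1062)
n(t, j) = -41/21 (n(t, j) = -10*1/35 - 35*1/21 = -2/7 - 5/3 = -41/21)
C(G) + n(q(13, -9), V(-12, -4 + 0)) = -4*(-1062) - 41/21 = 4248 - 41/21 = 89167/21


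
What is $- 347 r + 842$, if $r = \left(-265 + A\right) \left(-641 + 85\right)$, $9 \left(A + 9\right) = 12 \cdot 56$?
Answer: $- \frac{115370810}{3} \approx -3.8457 \cdot 10^{7}$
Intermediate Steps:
$A = \frac{197}{3}$ ($A = -9 + \frac{12 \cdot 56}{9} = -9 + \frac{1}{9} \cdot 672 = -9 + \frac{224}{3} = \frac{197}{3} \approx 65.667$)
$r = \frac{332488}{3}$ ($r = \left(-265 + \frac{197}{3}\right) \left(-641 + 85\right) = \left(- \frac{598}{3}\right) \left(-556\right) = \frac{332488}{3} \approx 1.1083 \cdot 10^{5}$)
$- 347 r + 842 = \left(-347\right) \frac{332488}{3} + 842 = - \frac{115373336}{3} + 842 = - \frac{115370810}{3}$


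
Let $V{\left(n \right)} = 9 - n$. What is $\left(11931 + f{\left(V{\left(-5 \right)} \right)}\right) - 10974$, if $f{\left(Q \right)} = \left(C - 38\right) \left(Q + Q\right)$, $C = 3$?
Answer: $-23$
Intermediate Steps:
$f{\left(Q \right)} = - 70 Q$ ($f{\left(Q \right)} = \left(3 - 38\right) \left(Q + Q\right) = - 35 \cdot 2 Q = - 70 Q$)
$\left(11931 + f{\left(V{\left(-5 \right)} \right)}\right) - 10974 = \left(11931 - 70 \left(9 - -5\right)\right) - 10974 = \left(11931 - 70 \left(9 + 5\right)\right) - 10974 = \left(11931 - 980\right) - 10974 = 10951 - 10974 = -23$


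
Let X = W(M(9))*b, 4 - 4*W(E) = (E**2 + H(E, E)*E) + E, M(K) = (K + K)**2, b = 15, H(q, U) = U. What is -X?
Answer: 788520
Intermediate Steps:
M(K) = 4*K**2 (M(K) = (2*K)**2 = 4*K**2)
W(E) = 1 - E**2/2 - E/4 (W(E) = 1 - ((E**2 + E*E) + E)/4 = 1 - ((E**2 + E**2) + E)/4 = 1 - (2*E**2 + E)/4 = 1 - (E + 2*E**2)/4 = 1 + (-E**2/2 - E/4) = 1 - E**2/2 - E/4)
X = -788520 (X = (1 - (4*9**2)**2/2 - 9**2)*15 = (1 - (4*81)**2/2 - 81)*15 = (1 - 1/2*324**2 - 1/4*324)*15 = (1 - 1/2*104976 - 81)*15 = (1 - 52488 - 81)*15 = -52568*15 = -788520)
-X = -1*(-788520) = 788520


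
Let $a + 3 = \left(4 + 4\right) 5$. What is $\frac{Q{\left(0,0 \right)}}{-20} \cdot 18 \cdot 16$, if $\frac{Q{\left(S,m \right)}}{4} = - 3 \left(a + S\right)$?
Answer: $\frac{31968}{5} \approx 6393.6$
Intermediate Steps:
$a = 37$ ($a = -3 + \left(4 + 4\right) 5 = -3 + 8 \cdot 5 = -3 + 40 = 37$)
$Q{\left(S,m \right)} = -444 - 12 S$ ($Q{\left(S,m \right)} = 4 \left(- 3 \left(37 + S\right)\right) = 4 \left(-111 - 3 S\right) = -444 - 12 S$)
$\frac{Q{\left(0,0 \right)}}{-20} \cdot 18 \cdot 16 = \frac{-444 - 0}{-20} \cdot 18 \cdot 16 = \left(-444 + 0\right) \left(- \frac{1}{20}\right) 18 \cdot 16 = \left(-444\right) \left(- \frac{1}{20}\right) 18 \cdot 16 = \frac{111}{5} \cdot 18 \cdot 16 = \frac{1998}{5} \cdot 16 = \frac{31968}{5}$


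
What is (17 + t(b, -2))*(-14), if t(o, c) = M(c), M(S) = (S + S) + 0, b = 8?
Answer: -182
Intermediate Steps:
M(S) = 2*S (M(S) = 2*S + 0 = 2*S)
t(o, c) = 2*c
(17 + t(b, -2))*(-14) = (17 + 2*(-2))*(-14) = (17 - 4)*(-14) = 13*(-14) = -182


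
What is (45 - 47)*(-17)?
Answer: 34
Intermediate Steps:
(45 - 47)*(-17) = -2*(-17) = 34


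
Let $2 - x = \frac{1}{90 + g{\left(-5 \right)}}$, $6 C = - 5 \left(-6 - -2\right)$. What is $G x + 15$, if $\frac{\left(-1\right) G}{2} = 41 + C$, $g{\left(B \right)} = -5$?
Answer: $- \frac{41129}{255} \approx -161.29$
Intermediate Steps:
$C = \frac{10}{3}$ ($C = \frac{\left(-5\right) \left(-6 - -2\right)}{6} = \frac{\left(-5\right) \left(-6 + 2\right)}{6} = \frac{\left(-5\right) \left(-4\right)}{6} = \frac{1}{6} \cdot 20 = \frac{10}{3} \approx 3.3333$)
$x = \frac{169}{85}$ ($x = 2 - \frac{1}{90 - 5} = 2 - \frac{1}{85} = \frac{169}{85} \approx 1.9882$)
$G = - \frac{266}{3}$ ($G = - 2 \left(41 + \frac{10}{3}\right) = \left(-2\right) \frac{133}{3} = - \frac{266}{3} \approx -88.667$)
$G x + 15 = \left(- \frac{266}{3}\right) \frac{169}{85} + 15 = - \frac{44954}{255} + 15 = - \frac{41129}{255}$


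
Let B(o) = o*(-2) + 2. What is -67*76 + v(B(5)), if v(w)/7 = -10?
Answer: -5162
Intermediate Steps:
B(o) = 2 - 2*o (B(o) = -2*o + 2 = 2 - 2*o)
v(w) = -70 (v(w) = 7*(-10) = -70)
-67*76 + v(B(5)) = -67*76 - 70 = -5092 - 70 = -5162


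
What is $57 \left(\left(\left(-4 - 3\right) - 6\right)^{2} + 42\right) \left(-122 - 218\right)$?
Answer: $-4089180$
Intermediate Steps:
$57 \left(\left(\left(-4 - 3\right) - 6\right)^{2} + 42\right) \left(-122 - 218\right) = 57 \left(\left(-7 - 6\right)^{2} + 42\right) \left(-340\right) = 57 \left(\left(-13\right)^{2} + 42\right) \left(-340\right) = 57 \left(169 + 42\right) \left(-340\right) = 57 \cdot 211 \left(-340\right) = 57 \left(-71740\right) = -4089180$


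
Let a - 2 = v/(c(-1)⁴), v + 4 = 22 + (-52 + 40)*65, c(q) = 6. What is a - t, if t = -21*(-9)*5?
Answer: -203815/216 ≈ -943.59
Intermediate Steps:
v = -762 (v = -4 + (22 + (-52 + 40)*65) = -4 + (22 - 12*65) = -4 + (22 - 780) = -4 - 758 = -762)
t = 945 (t = 189*5 = 945)
a = 305/216 (a = 2 - 762/(6⁴) = 2 - 762/1296 = 2 - 762*1/1296 = 2 - 127/216 = 305/216 ≈ 1.4120)
a - t = 305/216 - 1*945 = 305/216 - 945 = -203815/216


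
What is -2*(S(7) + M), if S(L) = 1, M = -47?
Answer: 92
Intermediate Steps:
-2*(S(7) + M) = -2*(1 - 47) = -2*(-46) = 92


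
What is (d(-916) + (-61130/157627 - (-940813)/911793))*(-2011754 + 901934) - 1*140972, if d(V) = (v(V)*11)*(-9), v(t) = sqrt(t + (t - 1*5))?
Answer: -40995156305518704/47907731737 + 109872180*I*sqrt(1837) ≈ -8.5571e+5 + 4.7091e+9*I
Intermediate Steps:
v(t) = sqrt(-5 + 2*t) (v(t) = sqrt(t + (t - 5)) = sqrt(t + (-5 + t)) = sqrt(-5 + 2*t))
d(V) = -99*sqrt(-5 + 2*V) (d(V) = (sqrt(-5 + 2*V)*11)*(-9) = (11*sqrt(-5 + 2*V))*(-9) = -99*sqrt(-5 + 2*V))
(d(-916) + (-61130/157627 - (-940813)/911793))*(-2011754 + 901934) - 1*140972 = (-99*sqrt(-5 + 2*(-916)) + (-61130/157627 - (-940813)/911793))*(-2011754 + 901934) - 1*140972 = (-99*sqrt(-5 - 1832) + (-61130*1/157627 - (-940813)/911793))*(-1109820) - 140972 = (-99*I*sqrt(1837) + (-61130/157627 - 1*(-940813/911793)))*(-1109820) - 140972 = (-99*I*sqrt(1837) + (-61130/157627 + 940813/911793))*(-1109820) - 140972 = (-99*I*sqrt(1837) + 92559624661/143723195211)*(-1109820) - 140972 = (92559624661/143723195211 - 99*I*sqrt(1837))*(-1109820) - 140972 = (-34241507547090340/47907731737 + 109872180*I*sqrt(1837)) - 140972 = -40995156305518704/47907731737 + 109872180*I*sqrt(1837)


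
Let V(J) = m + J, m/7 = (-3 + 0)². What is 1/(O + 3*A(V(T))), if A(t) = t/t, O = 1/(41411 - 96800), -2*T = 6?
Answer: 55389/166166 ≈ 0.33334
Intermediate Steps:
T = -3 (T = -½*6 = -3)
O = -1/55389 (O = 1/(-55389) = -1/55389 ≈ -1.8054e-5)
m = 63 (m = 7*(-3 + 0)² = 7*(-3)² = 7*9 = 63)
V(J) = 63 + J
A(t) = 1
1/(O + 3*A(V(T))) = 1/(-1/55389 + 3*1) = 1/(-1/55389 + 3) = 1/(166166/55389) = 55389/166166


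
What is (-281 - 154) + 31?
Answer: -404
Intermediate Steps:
(-281 - 154) + 31 = -435 + 31 = -404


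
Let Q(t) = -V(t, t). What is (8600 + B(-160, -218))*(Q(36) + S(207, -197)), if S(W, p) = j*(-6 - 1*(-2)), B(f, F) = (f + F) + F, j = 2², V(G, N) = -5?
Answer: -88044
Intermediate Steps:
j = 4
B(f, F) = f + 2*F (B(f, F) = (F + f) + F = f + 2*F)
Q(t) = 5 (Q(t) = -1*(-5) = 5)
S(W, p) = -16 (S(W, p) = 4*(-6 - 1*(-2)) = 4*(-6 + 2) = 4*(-4) = -16)
(8600 + B(-160, -218))*(Q(36) + S(207, -197)) = (8600 + (-160 + 2*(-218)))*(5 - 16) = (8600 + (-160 - 436))*(-11) = (8600 - 596)*(-11) = 8004*(-11) = -88044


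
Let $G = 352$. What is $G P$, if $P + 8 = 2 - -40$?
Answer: $11968$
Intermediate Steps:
$P = 34$ ($P = -8 + \left(2 - -40\right) = -8 + \left(2 + 40\right) = -8 + 42 = 34$)
$G P = 352 \cdot 34 = 11968$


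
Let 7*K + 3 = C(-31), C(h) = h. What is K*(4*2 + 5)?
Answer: -442/7 ≈ -63.143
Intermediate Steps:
K = -34/7 (K = -3/7 + (⅐)*(-31) = -3/7 - 31/7 = -34/7 ≈ -4.8571)
K*(4*2 + 5) = -34*(4*2 + 5)/7 = -34*(8 + 5)/7 = -34/7*13 = -442/7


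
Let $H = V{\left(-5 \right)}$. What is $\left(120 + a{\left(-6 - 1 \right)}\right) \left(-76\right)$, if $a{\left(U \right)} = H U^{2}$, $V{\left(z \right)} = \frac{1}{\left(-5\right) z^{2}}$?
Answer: $- \frac{1136276}{125} \approx -9090.2$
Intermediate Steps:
$V{\left(z \right)} = - \frac{1}{5 z^{2}}$
$H = - \frac{1}{125}$ ($H = - \frac{1}{5 \cdot 25} = \left(- \frac{1}{5}\right) \frac{1}{25} = - \frac{1}{125} \approx -0.008$)
$a{\left(U \right)} = - \frac{U^{2}}{125}$
$\left(120 + a{\left(-6 - 1 \right)}\right) \left(-76\right) = \left(120 - \frac{\left(-6 - 1\right)^{2}}{125}\right) \left(-76\right) = \left(120 - \frac{\left(-7\right)^{2}}{125}\right) \left(-76\right) = \left(120 - \frac{49}{125}\right) \left(-76\right) = \frac{14951}{125} \left(-76\right) = - \frac{1136276}{125}$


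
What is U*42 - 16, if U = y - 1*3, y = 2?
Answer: -58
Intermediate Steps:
U = -1 (U = 2 - 1*3 = 2 - 3 = -1)
U*42 - 16 = -1*42 - 16 = -42 - 16 = -58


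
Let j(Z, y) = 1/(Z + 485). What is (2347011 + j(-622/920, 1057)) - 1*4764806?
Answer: -538658129795/222789 ≈ -2.4178e+6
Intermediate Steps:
j(Z, y) = 1/(485 + Z)
(2347011 + j(-622/920, 1057)) - 1*4764806 = (2347011 + 1/(485 - 622/920)) - 1*4764806 = (2347011 + 1/(485 - 622*1/920)) - 4764806 = (2347011 + 1/(485 - 311/460)) - 4764806 = (2347011 + 1/(222789/460)) - 4764806 = (2347011 + 460/222789) - 4764806 = 522888234139/222789 - 4764806 = -538658129795/222789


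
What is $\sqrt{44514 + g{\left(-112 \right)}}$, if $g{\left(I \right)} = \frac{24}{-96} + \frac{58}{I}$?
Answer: $\frac{\sqrt{34898374}}{28} \approx 210.98$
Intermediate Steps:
$g{\left(I \right)} = - \frac{1}{4} + \frac{58}{I}$ ($g{\left(I \right)} = 24 \left(- \frac{1}{96}\right) + \frac{58}{I} = - \frac{1}{4} + \frac{58}{I}$)
$\sqrt{44514 + g{\left(-112 \right)}} = \sqrt{44514 + \frac{232 - -112}{4 \left(-112\right)}} = \sqrt{44514 + \frac{1}{4} \left(- \frac{1}{112}\right) \left(232 + 112\right)} = \sqrt{44514 + \frac{1}{4} \left(- \frac{1}{112}\right) 344} = \sqrt{44514 - \frac{43}{56}} = \sqrt{\frac{2492741}{56}} = \frac{\sqrt{34898374}}{28}$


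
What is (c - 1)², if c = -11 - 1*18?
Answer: 900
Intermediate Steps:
c = -29 (c = -11 - 18 = -29)
(c - 1)² = (-29 - 1)² = (-30)² = 900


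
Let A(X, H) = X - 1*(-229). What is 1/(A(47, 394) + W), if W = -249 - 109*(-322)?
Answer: 1/35125 ≈ 2.8470e-5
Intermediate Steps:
A(X, H) = 229 + X (A(X, H) = X + 229 = 229 + X)
W = 34849 (W = -249 + 35098 = 34849)
1/(A(47, 394) + W) = 1/((229 + 47) + 34849) = 1/(276 + 34849) = 1/35125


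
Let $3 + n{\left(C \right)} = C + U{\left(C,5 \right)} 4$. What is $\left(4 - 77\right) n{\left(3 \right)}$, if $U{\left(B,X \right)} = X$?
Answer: $-1460$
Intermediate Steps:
$n{\left(C \right)} = 17 + C$ ($n{\left(C \right)} = -3 + \left(C + 5 \cdot 4\right) = -3 + \left(C + 20\right) = -3 + \left(20 + C\right) = 17 + C$)
$\left(4 - 77\right) n{\left(3 \right)} = \left(4 - 77\right) \left(17 + 3\right) = \left(4 - 77\right) 20 = \left(-73\right) 20 = -1460$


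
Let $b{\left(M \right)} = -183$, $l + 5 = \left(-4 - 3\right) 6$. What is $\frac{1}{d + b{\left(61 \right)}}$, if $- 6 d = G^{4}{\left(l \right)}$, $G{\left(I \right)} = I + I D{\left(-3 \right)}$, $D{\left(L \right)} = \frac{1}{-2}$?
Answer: $- \frac{96}{4897249} \approx -1.9603 \cdot 10^{-5}$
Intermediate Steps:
$l = -47$ ($l = -5 + \left(-4 - 3\right) 6 = -5 - 42 = -47$)
$D{\left(L \right)} = - \frac{1}{2}$
$G{\left(I \right)} = \frac{I}{2}$ ($G{\left(I \right)} = I + I \left(- \frac{1}{2}\right) = I - \frac{I}{2} = \frac{I}{2}$)
$d = - \frac{4879681}{96}$ ($d = - \frac{\left(\frac{1}{2} \left(-47\right)\right)^{4}}{6} = - \frac{\left(- \frac{47}{2}\right)^{4}}{6} = \left(- \frac{1}{6}\right) \frac{4879681}{16} = - \frac{4879681}{96} \approx -50830.0$)
$\frac{1}{d + b{\left(61 \right)}} = \frac{1}{- \frac{4879681}{96} - 183} = \frac{1}{- \frac{4897249}{96}} = - \frac{96}{4897249}$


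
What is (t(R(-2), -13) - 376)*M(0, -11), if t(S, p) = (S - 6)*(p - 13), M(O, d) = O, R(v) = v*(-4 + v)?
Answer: 0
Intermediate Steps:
t(S, p) = (-13 + p)*(-6 + S) (t(S, p) = (-6 + S)*(-13 + p) = (-13 + p)*(-6 + S))
(t(R(-2), -13) - 376)*M(0, -11) = ((78 - (-26)*(-4 - 2) - 6*(-13) - 2*(-4 - 2)*(-13)) - 376)*0 = ((78 - (-26)*(-6) + 78 - 2*(-6)*(-13)) - 376)*0 = ((78 - 13*12 + 78 + 12*(-13)) - 376)*0 = ((78 - 156 + 78 - 156) - 376)*0 = (-156 - 376)*0 = -532*0 = 0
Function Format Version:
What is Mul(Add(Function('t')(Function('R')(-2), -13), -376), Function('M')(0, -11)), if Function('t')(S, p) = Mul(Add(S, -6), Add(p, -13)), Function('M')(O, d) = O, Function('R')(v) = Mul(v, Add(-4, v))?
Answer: 0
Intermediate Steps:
Function('t')(S, p) = Mul(Add(-13, p), Add(-6, S)) (Function('t')(S, p) = Mul(Add(-6, S), Add(-13, p)) = Mul(Add(-13, p), Add(-6, S)))
Mul(Add(Function('t')(Function('R')(-2), -13), -376), Function('M')(0, -11)) = Mul(Add(Add(78, Mul(-13, Mul(-2, Add(-4, -2))), Mul(-6, -13), Mul(Mul(-2, Add(-4, -2)), -13)), -376), 0) = Mul(Add(Add(78, Mul(-13, Mul(-2, -6)), 78, Mul(Mul(-2, -6), -13)), -376), 0) = Mul(Add(Add(78, Mul(-13, 12), 78, Mul(12, -13)), -376), 0) = Mul(Add(Add(78, -156, 78, -156), -376), 0) = Mul(Add(-156, -376), 0) = Mul(-532, 0) = 0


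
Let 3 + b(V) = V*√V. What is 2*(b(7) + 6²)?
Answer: 66 + 14*√7 ≈ 103.04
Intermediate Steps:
b(V) = -3 + V^(3/2) (b(V) = -3 + V*√V = -3 + V^(3/2))
2*(b(7) + 6²) = 2*((-3 + 7^(3/2)) + 6²) = 2*((-3 + 7*√7) + 36) = 2*(33 + 7*√7) = 66 + 14*√7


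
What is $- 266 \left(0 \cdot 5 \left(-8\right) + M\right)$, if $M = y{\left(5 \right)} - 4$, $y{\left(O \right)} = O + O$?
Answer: $-1596$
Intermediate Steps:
$y{\left(O \right)} = 2 O$
$M = 6$ ($M = 2 \cdot 5 - 4 = 10 - 4 = 6$)
$- 266 \left(0 \cdot 5 \left(-8\right) + M\right) = - 266 \left(0 \cdot 5 \left(-8\right) + 6\right) = - 266 \left(0 \left(-8\right) + 6\right) = - 266 \left(0 + 6\right) = \left(-266\right) 6 = -1596$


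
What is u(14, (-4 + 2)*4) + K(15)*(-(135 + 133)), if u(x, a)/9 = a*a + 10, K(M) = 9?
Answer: -1746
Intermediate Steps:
u(x, a) = 90 + 9*a² (u(x, a) = 9*(a*a + 10) = 9*(a² + 10) = 9*(10 + a²) = 90 + 9*a²)
u(14, (-4 + 2)*4) + K(15)*(-(135 + 133)) = (90 + 9*((-4 + 2)*4)²) + 9*(-(135 + 133)) = (90 + 9*(-2*4)²) + 9*(-1*268) = (90 + 9*(-8)²) + 9*(-268) = (90 + 9*64) - 2412 = (90 + 576) - 2412 = 666 - 2412 = -1746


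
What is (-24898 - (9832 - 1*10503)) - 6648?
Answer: -30875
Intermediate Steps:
(-24898 - (9832 - 1*10503)) - 6648 = (-24898 - (9832 - 10503)) - 6648 = (-24898 - 1*(-671)) - 6648 = (-24898 + 671) - 6648 = -24227 - 6648 = -30875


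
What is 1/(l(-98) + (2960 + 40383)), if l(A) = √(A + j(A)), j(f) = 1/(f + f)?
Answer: 8495228/368208686413 - 14*I*√19209/368208686413 ≈ 2.3072e-5 - 5.2697e-9*I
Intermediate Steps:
j(f) = 1/(2*f)
l(A) = √(A + 1/(2*A))
1/(l(-98) + (2960 + 40383)) = 1/(√(2/(-98) + 4*(-98))/2 + (2960 + 40383)) = 1/(√(2*(-1/98) - 392)/2 + 43343) = 1/(√(-1/49 - 392)/2 + 43343) = 1/(√(-19209/49)/2 + 43343) = 1/((I*√19209/7)/2 + 43343) = 1/(I*√19209/14 + 43343) = 1/(43343 + I*√19209/14)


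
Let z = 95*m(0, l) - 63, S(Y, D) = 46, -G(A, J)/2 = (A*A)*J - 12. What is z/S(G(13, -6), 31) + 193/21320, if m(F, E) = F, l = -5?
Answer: -667141/490360 ≈ -1.3605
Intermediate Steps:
G(A, J) = 24 - 2*J*A² (G(A, J) = -2*((A*A)*J - 12) = -2*(A²*J - 12) = -2*(J*A² - 12) = -2*(-12 + J*A²) = 24 - 2*J*A²)
z = -63 (z = 95*0 - 63 = 0 - 63 = -63)
z/S(G(13, -6), 31) + 193/21320 = -63/46 + 193/21320 = -667141/490360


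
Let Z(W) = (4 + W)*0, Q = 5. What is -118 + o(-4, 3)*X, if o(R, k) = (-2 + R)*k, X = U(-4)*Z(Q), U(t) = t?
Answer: -118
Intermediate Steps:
Z(W) = 0
X = 0 (X = -4*0 = 0)
o(R, k) = k*(-2 + R)
-118 + o(-4, 3)*X = -118 + (3*(-2 - 4))*0 = -118 + (3*(-6))*0 = -118 - 18*0 = -118 + 0 = -118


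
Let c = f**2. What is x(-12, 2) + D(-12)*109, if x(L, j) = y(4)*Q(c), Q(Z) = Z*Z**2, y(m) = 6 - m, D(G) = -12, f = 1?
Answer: -1306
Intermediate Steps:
c = 1 (c = 1**2 = 1)
Q(Z) = Z**3
x(L, j) = 2 (x(L, j) = (6 - 1*4)*1**3 = (6 - 4)*1 = 2*1 = 2)
x(-12, 2) + D(-12)*109 = 2 - 12*109 = 2 - 1308 = -1306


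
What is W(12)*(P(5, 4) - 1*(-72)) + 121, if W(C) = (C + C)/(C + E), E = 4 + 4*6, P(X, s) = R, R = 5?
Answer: 836/5 ≈ 167.20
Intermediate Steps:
P(X, s) = 5
E = 28 (E = 4 + 24 = 28)
W(C) = 2*C/(28 + C) (W(C) = (C + C)/(C + 28) = (2*C)/(28 + C) = 2*C/(28 + C))
W(12)*(P(5, 4) - 1*(-72)) + 121 = (2*12/(28 + 12))*(5 - 1*(-72)) + 121 = (2*12/40)*(5 + 72) + 121 = (2*12*(1/40))*77 + 121 = (⅗)*77 + 121 = 231/5 + 121 = 836/5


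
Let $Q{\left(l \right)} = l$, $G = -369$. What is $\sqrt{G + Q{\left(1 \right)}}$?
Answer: $4 i \sqrt{23} \approx 19.183 i$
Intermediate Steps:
$\sqrt{G + Q{\left(1 \right)}} = \sqrt{-369 + 1} = \sqrt{-368} = 4 i \sqrt{23}$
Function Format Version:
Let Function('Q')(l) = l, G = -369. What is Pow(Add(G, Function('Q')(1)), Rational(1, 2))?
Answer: Mul(4, I, Pow(23, Rational(1, 2))) ≈ Mul(19.183, I)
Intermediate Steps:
Pow(Add(G, Function('Q')(1)), Rational(1, 2)) = Pow(Add(-369, 1), Rational(1, 2)) = Pow(-368, Rational(1, 2)) = Mul(4, I, Pow(23, Rational(1, 2)))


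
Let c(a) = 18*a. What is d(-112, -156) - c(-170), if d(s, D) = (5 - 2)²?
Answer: 3069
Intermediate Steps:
d(s, D) = 9 (d(s, D) = 3² = 9)
d(-112, -156) - c(-170) = 9 - 18*(-170) = 9 - 1*(-3060) = 9 + 3060 = 3069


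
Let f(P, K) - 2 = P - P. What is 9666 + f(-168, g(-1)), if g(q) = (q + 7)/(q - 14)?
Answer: 9668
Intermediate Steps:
g(q) = (7 + q)/(-14 + q)
f(P, K) = 2 (f(P, K) = 2 + (P - P) = 2 + 0 = 2)
9666 + f(-168, g(-1)) = 9666 + 2 = 9668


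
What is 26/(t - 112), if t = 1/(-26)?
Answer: -676/2913 ≈ -0.23206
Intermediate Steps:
t = -1/26 ≈ -0.038462
26/(t - 112) = 26/(-1/26 - 112) = 26/(-2913/26) = 26*(-26/2913) = -676/2913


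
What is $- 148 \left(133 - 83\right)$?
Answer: $-7400$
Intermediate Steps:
$- 148 \left(133 - 83\right) = \left(-148\right) 50 = -7400$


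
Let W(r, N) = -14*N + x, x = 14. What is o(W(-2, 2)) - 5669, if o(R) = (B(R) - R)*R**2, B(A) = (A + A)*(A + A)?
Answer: 150739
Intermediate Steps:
B(A) = 4*A**2 (B(A) = (2*A)*(2*A) = 4*A**2)
W(r, N) = 14 - 14*N (W(r, N) = -14*N + 14 = 14 - 14*N)
o(R) = R**2*(-R + 4*R**2) (o(R) = (4*R**2 - R)*R**2 = (-R + 4*R**2)*R**2 = R**2*(-R + 4*R**2))
o(W(-2, 2)) - 5669 = (14 - 14*2)**3*(-1 + 4*(14 - 14*2)) - 5669 = (14 - 28)**3*(-1 + 4*(14 - 28)) - 5669 = (-14)**3*(-1 + 4*(-14)) - 5669 = -2744*(-1 - 56) - 5669 = -2744*(-57) - 5669 = 156408 - 5669 = 150739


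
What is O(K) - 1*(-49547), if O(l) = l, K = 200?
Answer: 49747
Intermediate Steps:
O(K) - 1*(-49547) = 200 - 1*(-49547) = 200 + 49547 = 49747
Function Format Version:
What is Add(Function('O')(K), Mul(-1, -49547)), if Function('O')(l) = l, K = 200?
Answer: 49747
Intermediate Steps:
Add(Function('O')(K), Mul(-1, -49547)) = Add(200, Mul(-1, -49547)) = Add(200, 49547) = 49747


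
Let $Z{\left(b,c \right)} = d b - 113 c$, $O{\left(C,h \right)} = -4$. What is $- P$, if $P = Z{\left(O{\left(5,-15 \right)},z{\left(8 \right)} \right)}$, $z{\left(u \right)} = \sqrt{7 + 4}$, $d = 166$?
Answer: $664 + 113 \sqrt{11} \approx 1038.8$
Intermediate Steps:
$z{\left(u \right)} = \sqrt{11}$
$Z{\left(b,c \right)} = - 113 c + 166 b$ ($Z{\left(b,c \right)} = 166 b - 113 c = - 113 c + 166 b$)
$P = -664 - 113 \sqrt{11}$ ($P = - 113 \sqrt{11} + 166 \left(-4\right) = - 113 \sqrt{11} - 664 = -664 - 113 \sqrt{11} \approx -1038.8$)
$- P = - (-664 - 113 \sqrt{11}) = 664 + 113 \sqrt{11}$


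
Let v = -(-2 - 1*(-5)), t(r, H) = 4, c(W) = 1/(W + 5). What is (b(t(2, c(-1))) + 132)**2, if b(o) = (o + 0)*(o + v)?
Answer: 18496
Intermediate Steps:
c(W) = 1/(5 + W)
v = -3 (v = -(-2 + 5) = -1*3 = -3)
b(o) = o*(-3 + o) (b(o) = (o + 0)*(o - 3) = o*(-3 + o))
(b(t(2, c(-1))) + 132)**2 = (4*(-3 + 4) + 132)**2 = (4*1 + 132)**2 = (4 + 132)**2 = 136**2 = 18496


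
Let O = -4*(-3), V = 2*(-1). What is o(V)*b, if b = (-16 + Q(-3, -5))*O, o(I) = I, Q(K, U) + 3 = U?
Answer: 576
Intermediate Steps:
Q(K, U) = -3 + U
V = -2
O = 12
b = -288 (b = (-16 + (-3 - 5))*12 = (-16 - 8)*12 = -24*12 = -288)
o(V)*b = -2*(-288) = 576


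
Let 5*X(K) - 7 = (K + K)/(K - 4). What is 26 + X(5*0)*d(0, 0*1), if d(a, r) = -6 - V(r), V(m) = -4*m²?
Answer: 88/5 ≈ 17.600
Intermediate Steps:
X(K) = 7/5 + 2*K/(5*(-4 + K)) (X(K) = 7/5 + ((K + K)/(K - 4))/5 = 7/5 + ((2*K)/(-4 + K))/5 = 7/5 + (2*K/(-4 + K))/5 = 7/5 + 2*K/(5*(-4 + K)))
d(a, r) = -6 + 4*r² (d(a, r) = -6 - (-4)*r² = -6 + 4*r²)
26 + X(5*0)*d(0, 0*1) = 26 + ((-28 + 9*(5*0))/(5*(-4 + 5*0)))*(-6 + 4*(0*1)²) = 26 + ((-28 + 9*0)/(5*(-4 + 0)))*(-6 + 4*0²) = 26 + ((⅕)*(-28 + 0)/(-4))*(-6 + 4*0) = 26 + ((⅕)*(-¼)*(-28))*(-6 + 0) = 26 + (7/5)*(-6) = 26 - 42/5 = 88/5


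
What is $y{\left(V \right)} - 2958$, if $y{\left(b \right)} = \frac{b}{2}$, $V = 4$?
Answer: $-2956$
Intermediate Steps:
$y{\left(b \right)} = \frac{b}{2}$ ($y{\left(b \right)} = b \frac{1}{2} = \frac{b}{2}$)
$y{\left(V \right)} - 2958 = \frac{1}{2} \cdot 4 - 2958 = 2 - 2958 = -2956$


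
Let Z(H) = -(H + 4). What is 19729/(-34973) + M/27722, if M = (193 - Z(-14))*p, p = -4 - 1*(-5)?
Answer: -540527279/969521506 ≈ -0.55752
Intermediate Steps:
Z(H) = -4 - H (Z(H) = -(4 + H) = -4 - H)
p = 1 (p = -4 + 5 = 1)
M = 183 (M = (193 - (-4 - 1*(-14)))*1 = (193 - (-4 + 14))*1 = (193 - 1*10)*1 = (193 - 10)*1 = 183*1 = 183)
19729/(-34973) + M/27722 = 19729/(-34973) + 183/27722 = 19729*(-1/34973) + 183*(1/27722) = -19729/34973 + 183/27722 = -540527279/969521506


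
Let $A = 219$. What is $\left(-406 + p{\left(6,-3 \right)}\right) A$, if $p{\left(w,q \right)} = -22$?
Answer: $-93732$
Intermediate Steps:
$\left(-406 + p{\left(6,-3 \right)}\right) A = \left(-406 - 22\right) 219 = \left(-428\right) 219 = -93732$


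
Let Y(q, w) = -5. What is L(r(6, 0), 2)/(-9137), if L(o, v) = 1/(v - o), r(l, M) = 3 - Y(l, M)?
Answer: 1/54822 ≈ 1.8241e-5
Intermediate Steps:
r(l, M) = 8 (r(l, M) = 3 - 1*(-5) = 3 + 5 = 8)
L(r(6, 0), 2)/(-9137) = 1/((2 - 1*8)*(-9137)) = -1/9137/(2 - 8) = -1/9137/(-6) = -⅙*(-1/9137) = 1/54822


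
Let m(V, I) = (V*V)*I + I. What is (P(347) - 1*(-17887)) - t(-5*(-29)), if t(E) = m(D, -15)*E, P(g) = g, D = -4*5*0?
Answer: 20409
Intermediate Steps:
D = 0 (D = -20*0 = 0)
m(V, I) = I + I*V² (m(V, I) = V²*I + I = I*V² + I = I + I*V²)
t(E) = -15*E (t(E) = (-15*(1 + 0²))*E = (-15*(1 + 0))*E = (-15*1)*E = -15*E)
(P(347) - 1*(-17887)) - t(-5*(-29)) = (347 - 1*(-17887)) - (-15)*(-5*(-29)) = (347 + 17887) - (-15)*145 = 18234 - 1*(-2175) = 18234 + 2175 = 20409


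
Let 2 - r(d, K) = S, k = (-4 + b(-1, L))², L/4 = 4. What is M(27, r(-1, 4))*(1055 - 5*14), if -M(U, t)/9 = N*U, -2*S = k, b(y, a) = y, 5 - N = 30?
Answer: 5983875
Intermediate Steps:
N = -25 (N = 5 - 1*30 = 5 - 30 = -25)
L = 16 (L = 4*4 = 16)
k = 25 (k = (-4 - 1)² = (-5)² = 25)
S = -25/2 (S = -½*25 = -25/2 ≈ -12.500)
r(d, K) = 29/2 (r(d, K) = 2 - 1*(-25/2) = 2 + 25/2 = 29/2)
M(U, t) = 225*U (M(U, t) = -(-225)*U = 225*U)
M(27, r(-1, 4))*(1055 - 5*14) = (225*27)*(1055 - 5*14) = 6075*(1055 - 70) = 6075*985 = 5983875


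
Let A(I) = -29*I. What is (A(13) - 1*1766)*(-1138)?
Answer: 2438734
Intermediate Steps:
(A(13) - 1*1766)*(-1138) = (-29*13 - 1*1766)*(-1138) = (-377 - 1766)*(-1138) = -2143*(-1138) = 2438734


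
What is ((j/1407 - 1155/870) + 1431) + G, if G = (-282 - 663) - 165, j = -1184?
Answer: 26018515/81606 ≈ 318.83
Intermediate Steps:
G = -1110 (G = -945 - 165 = -1110)
((j/1407 - 1155/870) + 1431) + G = ((-1184/1407 - 1155/870) + 1431) - 1110 = ((-1184*1/1407 - 1155*1/870) + 1431) - 1110 = ((-1184/1407 - 77/58) + 1431) - 1110 = (-177011/81606 + 1431) - 1110 = 116601175/81606 - 1110 = 26018515/81606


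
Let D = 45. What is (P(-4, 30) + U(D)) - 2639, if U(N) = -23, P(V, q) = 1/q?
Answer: -79859/30 ≈ -2662.0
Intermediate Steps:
(P(-4, 30) + U(D)) - 2639 = (1/30 - 23) - 2639 = -689/30 - 2639 = -79859/30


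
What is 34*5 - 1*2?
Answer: 168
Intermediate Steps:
34*5 - 1*2 = 170 - 2 = 168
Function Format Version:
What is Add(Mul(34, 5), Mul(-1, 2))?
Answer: 168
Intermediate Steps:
Add(Mul(34, 5), Mul(-1, 2)) = Add(170, -2) = 168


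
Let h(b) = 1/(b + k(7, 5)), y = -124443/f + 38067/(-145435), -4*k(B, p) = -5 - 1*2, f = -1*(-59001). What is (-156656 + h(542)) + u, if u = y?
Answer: -6721278840416656/42904052175 ≈ -1.5666e+5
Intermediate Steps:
f = 59001
k(B, p) = 7/4 (k(B, p) = -(-5 - 1*2)/4 = -(-5 - 2)/4 = -1/4*(-7) = 7/4)
y = -6781452924/2860270145 (y = -124443/59001 + 38067/(-145435) = -124443*1/59001 + 38067*(-1/145435) = -41481/19667 - 38067/145435 = -6781452924/2860270145 ≈ -2.3709)
u = -6781452924/2860270145 ≈ -2.3709
h(b) = 1/(7/4 + b) (h(b) = 1/(b + 7/4) = 1/(7/4 + b))
(-156656 + h(542)) + u = (-156656 + 4/(7 + 4*542)) - 6781452924/2860270145 = (-156656 + 4/(7 + 2168)) - 6781452924/2860270145 = (-156656 + 4/2175) - 6781452924/2860270145 = -340726796/2175 - 6781452924/2860270145 = -6721278840416656/42904052175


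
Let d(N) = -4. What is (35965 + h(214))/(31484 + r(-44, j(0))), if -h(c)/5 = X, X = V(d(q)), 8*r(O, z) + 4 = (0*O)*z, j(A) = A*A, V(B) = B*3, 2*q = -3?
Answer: 72050/62967 ≈ 1.1443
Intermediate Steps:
q = -3/2 (q = (½)*(-3) = -3/2 ≈ -1.5000)
V(B) = 3*B
j(A) = A²
r(O, z) = -½ (r(O, z) = -½ + ((0*O)*z)/8 = -½ + (0*z)/8 = -½ + (⅛)*0 = -½ + 0 = -½)
X = -12 (X = 3*(-4) = -12)
h(c) = 60 (h(c) = -5*(-12) = 60)
(35965 + h(214))/(31484 + r(-44, j(0))) = (35965 + 60)/(31484 - ½) = 36025/(62967/2) = 36025*(2/62967) = 72050/62967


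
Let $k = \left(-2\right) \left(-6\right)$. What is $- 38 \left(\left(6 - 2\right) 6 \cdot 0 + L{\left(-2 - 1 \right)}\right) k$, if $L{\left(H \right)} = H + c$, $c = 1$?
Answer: $912$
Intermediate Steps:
$k = 12$
$L{\left(H \right)} = 1 + H$ ($L{\left(H \right)} = H + 1 = 1 + H$)
$- 38 \left(\left(6 - 2\right) 6 \cdot 0 + L{\left(-2 - 1 \right)}\right) k = - 38 \left(\left(6 - 2\right) 6 \cdot 0 + \left(1 - 3\right)\right) 12 = - 38 \left(4 \cdot 6 \cdot 0 + \left(1 - 3\right)\right) 12 = - 38 \left(24 \cdot 0 - 2\right) 12 = - 38 \left(0 - 2\right) 12 = \left(-38\right) \left(-2\right) 12 = 76 \cdot 12 = 912$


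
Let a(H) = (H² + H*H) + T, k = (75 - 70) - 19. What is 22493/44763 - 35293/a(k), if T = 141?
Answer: -1567831790/23858679 ≈ -65.713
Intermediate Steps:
k = -14 (k = 5 - 19 = -14)
a(H) = 141 + 2*H² (a(H) = (H² + H*H) + 141 = (H² + H²) + 141 = 2*H² + 141 = 141 + 2*H²)
22493/44763 - 35293/a(k) = 22493/44763 - 35293/(141 + 2*(-14)²) = 22493*(1/44763) - 35293/(141 + 2*196) = 22493/44763 - 35293/(141 + 392) = 22493/44763 - 35293/533 = -1567831790/23858679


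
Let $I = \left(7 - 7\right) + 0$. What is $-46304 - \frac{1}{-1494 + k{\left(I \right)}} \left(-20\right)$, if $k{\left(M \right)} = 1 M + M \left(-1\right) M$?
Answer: $- \frac{34589098}{747} \approx -46304.0$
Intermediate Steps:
$I = 0$ ($I = 0 + 0 = 0$)
$k{\left(M \right)} = M - M^{2}$ ($k{\left(M \right)} = M + - M M = M - M^{2}$)
$-46304 - \frac{1}{-1494 + k{\left(I \right)}} \left(-20\right) = -46304 - \frac{1}{-1494 + 0 \left(1 - 0\right)} \left(-20\right) = -46304 - \frac{1}{-1494 + 0 \left(1 + 0\right)} \left(-20\right) = -46304 - \frac{1}{-1494 + 0 \cdot 1} \left(-20\right) = -46304 - \frac{1}{-1494 + 0} \left(-20\right) = -46304 - \frac{1}{-1494} \left(-20\right) = -46304 - \left(- \frac{1}{1494}\right) \left(-20\right) = -46304 - \frac{10}{747} = - \frac{34589098}{747}$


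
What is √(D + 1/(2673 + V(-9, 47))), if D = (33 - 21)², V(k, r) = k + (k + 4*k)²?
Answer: √351788057/1563 ≈ 12.000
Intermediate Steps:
V(k, r) = k + 25*k² (V(k, r) = k + (5*k)² = k + 25*k²)
D = 144 (D = 12² = 144)
√(D + 1/(2673 + V(-9, 47))) = √(144 + 1/(2673 - 9*(1 + 25*(-9)))) = √(144 + 1/(2673 - 9*(1 - 225))) = √(144 + 1/(2673 - 9*(-224))) = √(144 + 1/(2673 + 2016)) = √(144 + 1/4689) = √(675217/4689) = √351788057/1563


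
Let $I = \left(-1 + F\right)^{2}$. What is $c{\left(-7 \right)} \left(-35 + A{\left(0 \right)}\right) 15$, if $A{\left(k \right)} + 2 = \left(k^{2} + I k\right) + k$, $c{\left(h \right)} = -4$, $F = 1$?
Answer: $2220$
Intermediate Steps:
$I = 0$ ($I = \left(-1 + 1\right)^{2} = 0^{2} = 0$)
$A{\left(k \right)} = -2 + k + k^{2}$ ($A{\left(k \right)} = -2 + \left(\left(k^{2} + 0 k\right) + k\right) = -2 + \left(\left(k^{2} + 0\right) + k\right) = -2 + \left(k^{2} + k\right) = -2 + \left(k + k^{2}\right) = -2 + k + k^{2}$)
$c{\left(-7 \right)} \left(-35 + A{\left(0 \right)}\right) 15 = - 4 \left(-35 + \left(-2 + 0 + 0^{2}\right)\right) 15 = - 4 \left(-35 + \left(-2 + 0 + 0\right)\right) 15 = - 4 \left(-35 - 2\right) 15 = - 4 \left(\left(-37\right) 15\right) = \left(-4\right) \left(-555\right) = 2220$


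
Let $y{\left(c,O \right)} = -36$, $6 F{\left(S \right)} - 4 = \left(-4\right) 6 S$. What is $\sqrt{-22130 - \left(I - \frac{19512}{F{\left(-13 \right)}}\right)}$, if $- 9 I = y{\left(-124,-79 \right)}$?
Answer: $\frac{i \sqrt{135826122}}{79} \approx 147.52 i$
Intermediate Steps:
$F{\left(S \right)} = \frac{2}{3} - 4 S$ ($F{\left(S \right)} = \frac{2}{3} + \frac{\left(-4\right) 6 S}{6} = \frac{2}{3} + \frac{\left(-24\right) S}{6} = \frac{2}{3} - 4 S$)
$I = 4$ ($I = \left(- \frac{1}{9}\right) \left(-36\right) = 4$)
$\sqrt{-22130 - \left(I - \frac{19512}{F{\left(-13 \right)}}\right)} = \sqrt{-22130 + \left(\frac{19512}{\frac{2}{3} - -52} - 4\right)} = \sqrt{-22130 - \left(4 - \frac{19512}{\frac{2}{3} + 52}\right)} = \sqrt{-22130 - \left(4 - \frac{19512}{\frac{158}{3}}\right)} = \sqrt{-22130 + \left(19512 \cdot \frac{3}{158} - 4\right)} = \sqrt{-22130 + \left(\frac{29268}{79} - 4\right)} = \sqrt{-22130 + \frac{28952}{79}} = \sqrt{- \frac{1719318}{79}} = \frac{i \sqrt{135826122}}{79}$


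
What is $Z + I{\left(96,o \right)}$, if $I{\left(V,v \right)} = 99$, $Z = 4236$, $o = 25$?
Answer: $4335$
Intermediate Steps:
$Z + I{\left(96,o \right)} = 4236 + 99 = 4335$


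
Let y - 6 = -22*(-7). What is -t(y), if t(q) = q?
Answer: -160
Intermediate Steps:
y = 160 (y = 6 - 22*(-7) = 6 + 154 = 160)
-t(y) = -1*160 = -160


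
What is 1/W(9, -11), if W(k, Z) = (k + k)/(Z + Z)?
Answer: -11/9 ≈ -1.2222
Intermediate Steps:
W(k, Z) = k/Z (W(k, Z) = (2*k)/((2*Z)) = (2*k)*(1/(2*Z)) = k/Z)
1/W(9, -11) = 1/(9/(-11)) = 1/(9*(-1/11)) = 1/(-9/11) = -11/9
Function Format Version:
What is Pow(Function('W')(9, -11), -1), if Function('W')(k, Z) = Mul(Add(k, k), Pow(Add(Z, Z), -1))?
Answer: Rational(-11, 9) ≈ -1.2222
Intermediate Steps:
Function('W')(k, Z) = Mul(k, Pow(Z, -1)) (Function('W')(k, Z) = Mul(Mul(2, k), Pow(Mul(2, Z), -1)) = Mul(Mul(2, k), Mul(Rational(1, 2), Pow(Z, -1))) = Mul(k, Pow(Z, -1)))
Pow(Function('W')(9, -11), -1) = Pow(Mul(9, Pow(-11, -1)), -1) = Pow(Mul(9, Rational(-1, 11)), -1) = Pow(Rational(-9, 11), -1) = Rational(-11, 9)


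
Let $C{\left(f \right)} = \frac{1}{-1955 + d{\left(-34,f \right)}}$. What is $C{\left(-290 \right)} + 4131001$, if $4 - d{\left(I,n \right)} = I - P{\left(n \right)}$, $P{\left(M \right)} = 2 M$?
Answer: $\frac{10315109496}{2497} \approx 4.131 \cdot 10^{6}$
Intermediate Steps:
$d{\left(I,n \right)} = 4 - I + 2 n$ ($d{\left(I,n \right)} = 4 - \left(I - 2 n\right) = 4 - I + 2 n$)
$C{\left(f \right)} = \frac{1}{-1917 + 2 f}$ ($C{\left(f \right)} = \frac{1}{-1955 + \left(4 - -34 + 2 f\right)} = \frac{1}{-1955 + \left(4 + 34 + 2 f\right)} = \frac{1}{-1955 + \left(38 + 2 f\right)} = \frac{1}{-1917 + 2 f}$)
$C{\left(-290 \right)} + 4131001 = \frac{1}{-1917 + 2 \left(-290\right)} + 4131001 = \frac{1}{-1917 - 580} + 4131001 = \frac{1}{-2497} + 4131001 = - \frac{1}{2497} + 4131001 = \frac{10315109496}{2497}$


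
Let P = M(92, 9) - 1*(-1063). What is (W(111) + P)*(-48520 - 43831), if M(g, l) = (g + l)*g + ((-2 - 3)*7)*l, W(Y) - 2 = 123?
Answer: -938747915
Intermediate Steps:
W(Y) = 125 (W(Y) = 2 + 123 = 125)
M(g, l) = -35*l + g*(g + l) (M(g, l) = g*(g + l) + (-5*7)*l = g*(g + l) - 35*l = -35*l + g*(g + l))
P = 10040 (P = (92**2 - 35*9 + 92*9) - 1*(-1063) = (8464 - 315 + 828) + 1063 = 8977 + 1063 = 10040)
(W(111) + P)*(-48520 - 43831) = (125 + 10040)*(-48520 - 43831) = 10165*(-92351) = -938747915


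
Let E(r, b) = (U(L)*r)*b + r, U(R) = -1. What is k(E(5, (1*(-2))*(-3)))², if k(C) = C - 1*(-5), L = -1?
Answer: 400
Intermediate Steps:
E(r, b) = r - b*r (E(r, b) = (-r)*b + r = -b*r + r = r - b*r)
k(C) = 5 + C (k(C) = C + 5 = 5 + C)
k(E(5, (1*(-2))*(-3)))² = (5 + 5*(1 - 1*(-2)*(-3)))² = (5 + 5*(1 - (-2)*(-3)))² = (5 + 5*(1 - 1*6))² = (5 + 5*(1 - 6))² = (5 + 5*(-5))² = (5 - 25)² = (-20)² = 400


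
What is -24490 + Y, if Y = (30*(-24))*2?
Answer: -25930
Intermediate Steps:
Y = -1440 (Y = -720*2 = -1440)
-24490 + Y = -24490 - 1440 = -25930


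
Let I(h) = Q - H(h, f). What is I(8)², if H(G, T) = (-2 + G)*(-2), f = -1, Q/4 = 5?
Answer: 1024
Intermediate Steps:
Q = 20 (Q = 4*5 = 20)
H(G, T) = 4 - 2*G
I(h) = 16 + 2*h (I(h) = 20 - (4 - 2*h) = 20 + (-4 + 2*h) = 16 + 2*h)
I(8)² = (16 + 2*8)² = (16 + 16)² = 32² = 1024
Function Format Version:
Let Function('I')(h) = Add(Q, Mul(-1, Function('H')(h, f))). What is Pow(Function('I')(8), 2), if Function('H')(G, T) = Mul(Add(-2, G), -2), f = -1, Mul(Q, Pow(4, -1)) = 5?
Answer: 1024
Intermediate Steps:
Q = 20 (Q = Mul(4, 5) = 20)
Function('H')(G, T) = Add(4, Mul(-2, G))
Function('I')(h) = Add(16, Mul(2, h)) (Function('I')(h) = Add(20, Mul(-1, Add(4, Mul(-2, h)))) = Add(20, Add(-4, Mul(2, h))) = Add(16, Mul(2, h)))
Pow(Function('I')(8), 2) = Pow(Add(16, Mul(2, 8)), 2) = Pow(Add(16, 16), 2) = Pow(32, 2) = 1024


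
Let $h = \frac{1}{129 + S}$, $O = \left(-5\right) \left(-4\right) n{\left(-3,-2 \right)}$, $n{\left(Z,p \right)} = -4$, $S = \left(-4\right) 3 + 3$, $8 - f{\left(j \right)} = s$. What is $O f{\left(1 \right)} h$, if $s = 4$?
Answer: $- \frac{8}{3} \approx -2.6667$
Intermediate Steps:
$f{\left(j \right)} = 4$ ($f{\left(j \right)} = 8 - 4 = 4$)
$S = -9$ ($S = -12 + 3 = -9$)
$O = -80$ ($O = \left(-5\right) \left(-4\right) \left(-4\right) = 20 \left(-4\right) = -80$)
$h = \frac{1}{120}$ ($h = \frac{1}{129 - 9} = \frac{1}{120} \approx 0.0083333$)
$O f{\left(1 \right)} h = \left(-80\right) 4 \cdot \frac{1}{120} = \left(-320\right) \frac{1}{120} = - \frac{8}{3}$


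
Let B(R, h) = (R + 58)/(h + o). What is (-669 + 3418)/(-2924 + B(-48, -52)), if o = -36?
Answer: -120956/128661 ≈ -0.94011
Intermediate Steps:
B(R, h) = (58 + R)/(-36 + h) (B(R, h) = (R + 58)/(h - 36) = (58 + R)/(-36 + h))
(-669 + 3418)/(-2924 + B(-48, -52)) = (-669 + 3418)/(-2924 + (58 - 48)/(-36 - 52)) = 2749/(-2924 + 10/(-88)) = 2749/(-2924 - 1/88*10) = 2749/(-2924 - 5/44) = 2749/(-128661/44) = 2749*(-44/128661) = -120956/128661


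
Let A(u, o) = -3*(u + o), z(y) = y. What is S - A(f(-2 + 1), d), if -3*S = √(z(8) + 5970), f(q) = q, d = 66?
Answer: 195 - 7*√122/3 ≈ 169.23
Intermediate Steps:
A(u, o) = -3*o - 3*u (A(u, o) = -3*(o + u) = -3*o - 3*u)
S = -7*√122/3 (S = -√(8 + 5970)/3 = -7*√122/3 ≈ -25.773)
S - A(f(-2 + 1), d) = -7*√122/3 - (-3*66 - 3*(-2 + 1)) = -7*√122/3 - (-198 - 3*(-1)) = -7*√122/3 - (-198 + 3) = -7*√122/3 - 1*(-195) = -7*√122/3 + 195 = 195 - 7*√122/3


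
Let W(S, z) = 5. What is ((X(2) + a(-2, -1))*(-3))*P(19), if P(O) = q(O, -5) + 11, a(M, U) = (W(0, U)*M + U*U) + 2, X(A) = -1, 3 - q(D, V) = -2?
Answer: 384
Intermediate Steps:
q(D, V) = 5 (q(D, V) = 3 - 1*(-2) = 3 + 2 = 5)
a(M, U) = 2 + U² + 5*M (a(M, U) = (5*M + U*U) + 2 = (5*M + U²) + 2 = (U² + 5*M) + 2 = 2 + U² + 5*M)
P(O) = 16 (P(O) = 5 + 11 = 16)
((X(2) + a(-2, -1))*(-3))*P(19) = ((-1 + (2 + (-1)² + 5*(-2)))*(-3))*16 = ((-1 + (2 + 1 - 10))*(-3))*16 = ((-1 - 7)*(-3))*16 = -8*(-3)*16 = 24*16 = 384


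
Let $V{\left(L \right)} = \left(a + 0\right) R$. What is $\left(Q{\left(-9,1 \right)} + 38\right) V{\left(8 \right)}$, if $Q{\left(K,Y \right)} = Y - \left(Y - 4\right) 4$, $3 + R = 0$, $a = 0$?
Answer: $0$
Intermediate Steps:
$R = -3$ ($R = -3 + 0 = -3$)
$Q{\left(K,Y \right)} = 16 - 3 Y$ ($Q{\left(K,Y \right)} = Y - \left(-4 + Y\right) 4 = Y - \left(-16 + 4 Y\right) = 16 - 3 Y$)
$V{\left(L \right)} = 0$ ($V{\left(L \right)} = \left(0 + 0\right) \left(-3\right) = 0 \left(-3\right) = 0$)
$\left(Q{\left(-9,1 \right)} + 38\right) V{\left(8 \right)} = \left(\left(16 - 3\right) + 38\right) 0 = \left(13 + 38\right) 0 = 51 \cdot 0 = 0$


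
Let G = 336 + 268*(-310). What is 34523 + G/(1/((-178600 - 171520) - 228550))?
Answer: 47881505003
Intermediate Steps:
G = -82744 (G = 336 - 83080 = -82744)
34523 + G/(1/((-178600 - 171520) - 228550)) = 34523 - 82744/(1/((-178600 - 171520) - 228550)) = 34523 - 82744/(1/(-350120 - 228550)) = 34523 - 82744/(1/(-578670)) = 34523 - 82744/(-1/578670) = 34523 - 82744*(-578670) = 34523 + 47881470480 = 47881505003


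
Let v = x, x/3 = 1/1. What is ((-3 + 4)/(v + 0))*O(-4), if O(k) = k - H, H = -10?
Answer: 2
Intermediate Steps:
x = 3 (x = 3/1 = 3*1 = 3)
v = 3
O(k) = 10 + k (O(k) = k - 1*(-10) = k + 10 = 10 + k)
((-3 + 4)/(v + 0))*O(-4) = ((-3 + 4)/(3 + 0))*(10 - 4) = (1/3)*6 = (1*(⅓))*6 = (⅓)*6 = 2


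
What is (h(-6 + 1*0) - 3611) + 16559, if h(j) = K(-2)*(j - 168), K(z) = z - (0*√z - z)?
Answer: 13644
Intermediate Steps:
K(z) = 2*z (K(z) = z - (0 - z) = z - (-1)*z = z + z = 2*z)
h(j) = 672 - 4*j (h(j) = (2*(-2))*(j - 168) = -4*(-168 + j) = 672 - 4*j)
(h(-6 + 1*0) - 3611) + 16559 = ((672 - 4*(-6 + 1*0)) - 3611) + 16559 = ((672 - 4*(-6 + 0)) - 3611) + 16559 = ((672 - 4*(-6)) - 3611) + 16559 = ((672 + 24) - 3611) + 16559 = (696 - 3611) + 16559 = -2915 + 16559 = 13644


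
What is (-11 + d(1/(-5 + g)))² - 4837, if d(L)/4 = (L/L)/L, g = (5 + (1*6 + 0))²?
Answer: 200372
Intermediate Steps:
g = 121 (g = (5 + (6 + 0))² = (5 + 6)² = 11² = 121)
d(L) = 4/L (d(L) = 4*((L/L)/L) = 4*(1/L) = 4/L)
(-11 + d(1/(-5 + g)))² - 4837 = (-11 + 4/(1/(-5 + 121)))² - 4837 = (-11 + 4/(1/116))² - 4837 = (-11 + 4*116)² - 4837 = (-11 + 464)² - 4837 = 453² - 4837 = 205209 - 4837 = 200372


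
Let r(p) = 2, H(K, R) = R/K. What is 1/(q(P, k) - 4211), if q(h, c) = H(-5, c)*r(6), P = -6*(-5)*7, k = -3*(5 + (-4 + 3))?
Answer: -5/21031 ≈ -0.00023774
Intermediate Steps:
k = -12 (k = -3*(5 - 1) = -3*4 = -12)
P = 210 (P = 30*7 = 210)
q(h, c) = -2*c/5 (q(h, c) = (c/(-5))*2 = (c*(-⅕))*2 = -c/5*2 = -2*c/5)
1/(q(P, k) - 4211) = 1/(-⅖*(-12) - 4211) = 1/(24/5 - 4211) = 1/(-21031/5) = -5/21031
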